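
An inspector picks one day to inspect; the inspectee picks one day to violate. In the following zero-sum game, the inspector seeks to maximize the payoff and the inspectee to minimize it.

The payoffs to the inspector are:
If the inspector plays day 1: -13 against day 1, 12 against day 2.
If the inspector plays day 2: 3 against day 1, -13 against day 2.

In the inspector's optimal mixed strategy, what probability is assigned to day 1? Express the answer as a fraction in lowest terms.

Row minima are -13 and -13, so the inspector's maximin is -13; column maxima are 3 and 12, so the inspectee's minimax is 3. These differ, so the equilibrium is in mixed strategies.
Let the inspector play day 1 with probability p. The inspectee is indifferent when −13p + 3(1−p) = 12p − 13(1−p), giving p = 16/41.

16/41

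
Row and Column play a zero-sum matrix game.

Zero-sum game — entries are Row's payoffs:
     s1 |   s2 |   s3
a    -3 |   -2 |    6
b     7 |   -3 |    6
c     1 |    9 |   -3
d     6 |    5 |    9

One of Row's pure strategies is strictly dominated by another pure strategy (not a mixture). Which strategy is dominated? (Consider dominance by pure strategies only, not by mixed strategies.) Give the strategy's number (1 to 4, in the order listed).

1

Compare a with d: 6 > -3, 5 > -2, 9 > 6.
So d strictly dominates a for Row; a is strictly dominated.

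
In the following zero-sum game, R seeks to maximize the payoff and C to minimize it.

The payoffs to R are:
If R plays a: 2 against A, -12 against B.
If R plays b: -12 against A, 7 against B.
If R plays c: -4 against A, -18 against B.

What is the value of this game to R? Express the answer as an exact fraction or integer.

Row c is strictly dominated by row a, so R never plays it.
The remaining 2×2 game on (a, b) × (A, B) has no saddle point. Let R play a with probability p; indifference gives 2p − 12(1−p) = −12p + 7(1−p), so p = 19/33.
Similarly C's optimal q on A is 19/33, and the value is 2·(19/33) + (-12)·(14/33) = -130/33.

-130/33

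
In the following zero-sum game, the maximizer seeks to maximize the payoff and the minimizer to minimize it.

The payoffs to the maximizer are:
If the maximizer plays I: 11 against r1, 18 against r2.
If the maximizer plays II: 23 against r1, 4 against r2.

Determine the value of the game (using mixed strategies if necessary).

Row minima are 11 and 4, so the maximizer's maximin is 11; column maxima are 23 and 18, so the minimizer's minimax is 18. These differ, so the equilibrium is in mixed strategies.
Let the maximizer play I with probability p. The minimizer is indifferent when 11p + 23(1−p) = 18p + 4(1−p), giving p = 19/26.
Let the minimizer play r1 with probability q. The maximizer is indifferent when 11q + 18(1−q) = 23q + 4(1−q), giving q = 7/13.
The value is 11·(7/13) + (18)·(6/13) = 185/13.

185/13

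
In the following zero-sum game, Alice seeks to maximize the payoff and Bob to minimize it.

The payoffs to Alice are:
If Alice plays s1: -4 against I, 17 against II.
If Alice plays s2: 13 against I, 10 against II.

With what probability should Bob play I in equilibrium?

7/24

Row minima are -4 and 10, so Alice's maximin is 10; column maxima are 13 and 17, so Bob's minimax is 13. These differ, so the equilibrium is in mixed strategies.
Let Bob play I with probability q. Alice is indifferent when −4q + 17(1−q) = 13q + 10(1−q), giving q = 7/24.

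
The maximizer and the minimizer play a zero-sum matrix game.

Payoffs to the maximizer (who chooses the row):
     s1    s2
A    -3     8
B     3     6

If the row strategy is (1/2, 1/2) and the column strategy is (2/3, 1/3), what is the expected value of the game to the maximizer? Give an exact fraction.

7/3

Against (2/3, 1/3), each row's expected payoff is A: 2/3; B: 4.
Taking the (1/2, 1/2)-weighted average: (1/2)·(2/3) + (1/2)·(4) = 7/3.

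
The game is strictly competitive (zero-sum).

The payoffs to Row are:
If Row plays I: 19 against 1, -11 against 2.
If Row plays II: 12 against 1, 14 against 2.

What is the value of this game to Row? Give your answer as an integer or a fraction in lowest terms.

Row minima are -11 and 12, so Row's maximin is 12; column maxima are 19 and 14, so Column's minimax is 14. These differ, so the equilibrium is in mixed strategies.
Let Row play I with probability p. Column is indifferent when 19p + 12(1−p) = −11p + 14(1−p), giving p = 1/16.
Let Column play 1 with probability q. Row is indifferent when 19q − 11(1−q) = 12q + 14(1−q), giving q = 25/32.
The value is 19·(25/32) + (-11)·(7/32) = 199/16.

199/16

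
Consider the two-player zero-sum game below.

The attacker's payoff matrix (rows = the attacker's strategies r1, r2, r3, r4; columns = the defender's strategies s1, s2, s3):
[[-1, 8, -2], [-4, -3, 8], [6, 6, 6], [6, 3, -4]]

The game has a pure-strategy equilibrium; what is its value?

6

Row minima: -2, -4, 6, -4 → the attacker's maximin is 6.
Column maxima: 6, 8, 8 → the defender's minimax is 6.
They coincide at (r3, s1), so the value is 6.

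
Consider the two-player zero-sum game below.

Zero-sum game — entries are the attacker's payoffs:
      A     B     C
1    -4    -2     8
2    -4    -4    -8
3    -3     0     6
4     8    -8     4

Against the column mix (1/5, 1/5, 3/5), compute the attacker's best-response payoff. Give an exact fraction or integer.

18/5

1: (-4)·(1/5) + (-2)·(1/5) + (8)·(3/5) = 18/5.
2: (-4)·(1/5) + (-4)·(1/5) + (-8)·(3/5) = -32/5.
3: (-3)·(1/5) + (0)·(1/5) + (6)·(3/5) = 3.
4: (8)·(1/5) + (-8)·(1/5) + (4)·(3/5) = 12/5.
The best pure response is 1 with expected payoff 18/5.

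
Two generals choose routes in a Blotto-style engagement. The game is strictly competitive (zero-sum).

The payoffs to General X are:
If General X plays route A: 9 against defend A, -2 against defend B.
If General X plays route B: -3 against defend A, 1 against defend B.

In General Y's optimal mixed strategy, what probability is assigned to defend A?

1/5

Row minima are -2 and -3, so General X's maximin is -2; column maxima are 9 and 1, so General Y's minimax is 1. These differ, so the equilibrium is in mixed strategies.
Let General Y play defend A with probability q. General X is indifferent when 9q − 2(1−q) = −3q + (1−q), giving q = 1/5.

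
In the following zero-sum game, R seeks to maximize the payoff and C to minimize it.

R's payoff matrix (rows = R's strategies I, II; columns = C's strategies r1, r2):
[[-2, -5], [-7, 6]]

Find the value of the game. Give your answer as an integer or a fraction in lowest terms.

-47/16

Row minima are -5 and -7, so R's maximin is -5; column maxima are -2 and 6, so C's minimax is -2. These differ, so the equilibrium is in mixed strategies.
Let R play I with probability p. C is indifferent when −2p − 7(1−p) = −5p + 6(1−p), giving p = 13/16.
Let C play r1 with probability q. R is indifferent when −2q − 5(1−q) = −7q + 6(1−q), giving q = 11/16.
The value is -2·(11/16) + (-5)·(5/16) = -47/16.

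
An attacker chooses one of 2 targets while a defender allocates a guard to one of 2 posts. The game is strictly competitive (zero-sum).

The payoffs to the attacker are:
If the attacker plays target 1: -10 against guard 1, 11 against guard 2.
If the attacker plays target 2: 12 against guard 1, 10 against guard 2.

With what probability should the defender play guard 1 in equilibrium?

1/23

Row minima are -10 and 10, so the attacker's maximin is 10; column maxima are 12 and 11, so the defender's minimax is 11. These differ, so the equilibrium is in mixed strategies.
Let the defender play guard 1 with probability q. The attacker is indifferent when −10q + 11(1−q) = 12q + 10(1−q), giving q = 1/23.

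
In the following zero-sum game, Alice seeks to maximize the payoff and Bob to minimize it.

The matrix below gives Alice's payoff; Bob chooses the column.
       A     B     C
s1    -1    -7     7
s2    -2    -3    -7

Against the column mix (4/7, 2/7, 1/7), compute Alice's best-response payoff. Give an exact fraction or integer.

-11/7

s1: (-1)·(4/7) + (-7)·(2/7) + (7)·(1/7) = -11/7.
s2: (-2)·(4/7) + (-3)·(2/7) + (-7)·(1/7) = -3.
The best pure response is s1 with expected payoff -11/7.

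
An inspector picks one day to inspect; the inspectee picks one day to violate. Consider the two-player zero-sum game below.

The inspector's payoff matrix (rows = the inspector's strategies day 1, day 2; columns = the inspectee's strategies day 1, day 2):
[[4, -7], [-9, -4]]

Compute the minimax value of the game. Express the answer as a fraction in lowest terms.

-79/16

Row minima are -7 and -9, so the inspector's maximin is -7; column maxima are 4 and -4, so the inspectee's minimax is -4. These differ, so the equilibrium is in mixed strategies.
Let the inspector play day 1 with probability p. The inspectee is indifferent when 4p − 9(1−p) = −7p − 4(1−p), giving p = 5/16.
Let the inspectee play day 1 with probability q. The inspector is indifferent when 4q − 7(1−q) = −9q − 4(1−q), giving q = 3/16.
The value is 4·(3/16) + (-7)·(13/16) = -79/16.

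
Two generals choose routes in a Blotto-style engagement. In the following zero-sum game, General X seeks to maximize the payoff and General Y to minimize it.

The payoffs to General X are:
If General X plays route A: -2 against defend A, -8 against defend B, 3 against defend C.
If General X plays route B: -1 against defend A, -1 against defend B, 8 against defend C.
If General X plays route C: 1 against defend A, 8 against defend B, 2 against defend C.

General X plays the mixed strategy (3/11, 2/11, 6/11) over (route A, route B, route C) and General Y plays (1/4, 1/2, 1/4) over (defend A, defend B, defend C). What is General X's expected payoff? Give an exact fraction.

79/44

Against (1/4, 1/2, 1/4), each row's expected payoff is route A: -15/4; route B: 5/4; route C: 19/4.
Taking the (3/11, 2/11, 6/11)-weighted average: (3/11)·(-15/4) + (2/11)·(5/4) + (6/11)·(19/4) = 79/44.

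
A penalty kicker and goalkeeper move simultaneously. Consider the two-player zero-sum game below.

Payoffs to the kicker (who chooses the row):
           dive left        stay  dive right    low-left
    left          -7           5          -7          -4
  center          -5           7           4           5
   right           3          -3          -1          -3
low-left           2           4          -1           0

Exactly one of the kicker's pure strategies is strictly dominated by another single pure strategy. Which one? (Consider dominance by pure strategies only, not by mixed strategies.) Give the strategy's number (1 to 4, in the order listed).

Compare left with center: -5 > -7, 7 > 5, 4 > -7, 5 > -4.
So center strictly dominates left for the kicker; left is strictly dominated.

1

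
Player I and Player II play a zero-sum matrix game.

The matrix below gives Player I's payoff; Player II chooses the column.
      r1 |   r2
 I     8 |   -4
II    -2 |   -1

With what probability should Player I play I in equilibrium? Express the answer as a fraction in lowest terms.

Row minima are -4 and -2, so Player I's maximin is -2; column maxima are 8 and -1, so Player II's minimax is -1. These differ, so the equilibrium is in mixed strategies.
Let Player I play I with probability p. Player II is indifferent when 8p − 2(1−p) = −4p − (1−p), giving p = 1/13.

1/13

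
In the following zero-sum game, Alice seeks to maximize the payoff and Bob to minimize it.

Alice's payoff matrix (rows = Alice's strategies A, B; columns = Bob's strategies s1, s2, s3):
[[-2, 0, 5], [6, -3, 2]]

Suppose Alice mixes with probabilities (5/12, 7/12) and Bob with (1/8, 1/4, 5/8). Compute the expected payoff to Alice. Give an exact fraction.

Against (1/8, 1/4, 5/8), each row's expected payoff is A: 23/8; B: 5/4.
Taking the (5/12, 7/12)-weighted average: (5/12)·(23/8) + (7/12)·(5/4) = 185/96.

185/96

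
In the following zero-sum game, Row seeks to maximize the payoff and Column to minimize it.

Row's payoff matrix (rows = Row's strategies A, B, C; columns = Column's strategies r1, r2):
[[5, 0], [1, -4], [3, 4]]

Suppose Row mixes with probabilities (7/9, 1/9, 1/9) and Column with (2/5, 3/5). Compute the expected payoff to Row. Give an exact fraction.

26/15

Against (2/5, 3/5), each row's expected payoff is A: 2; B: -2; C: 18/5.
Taking the (7/9, 1/9, 1/9)-weighted average: (7/9)·(2) + (1/9)·(-2) + (1/9)·(18/5) = 26/15.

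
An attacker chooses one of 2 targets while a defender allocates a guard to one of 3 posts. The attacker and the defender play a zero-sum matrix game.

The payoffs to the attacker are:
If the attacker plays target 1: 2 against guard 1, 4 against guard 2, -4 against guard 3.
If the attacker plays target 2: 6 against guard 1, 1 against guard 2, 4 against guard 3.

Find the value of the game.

Column guard 1 is strictly dominated by guard 3 for the defender (it gives the attacker more in every row).
The remaining 2×2 game on (target 1, target 2) × (guard 2, guard 3) has no saddle point. Let the attacker play target 1 with probability p; indifference gives 4p + (1−p) = −4p + 4(1−p), so p = 3/11.
Similarly the defender's optimal q on guard 2 is 8/11, and the value is 4·(8/11) + (-4)·(3/11) = 20/11.

20/11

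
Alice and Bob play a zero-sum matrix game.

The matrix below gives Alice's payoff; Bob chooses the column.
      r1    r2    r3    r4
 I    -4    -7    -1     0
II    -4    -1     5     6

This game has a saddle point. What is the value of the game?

Row minima: -7, -4 → Alice's maximin is -4.
Column maxima: -4, -1, 5, 6 → Bob's minimax is -4.
They coincide at (II, r1), so the value is -4.

-4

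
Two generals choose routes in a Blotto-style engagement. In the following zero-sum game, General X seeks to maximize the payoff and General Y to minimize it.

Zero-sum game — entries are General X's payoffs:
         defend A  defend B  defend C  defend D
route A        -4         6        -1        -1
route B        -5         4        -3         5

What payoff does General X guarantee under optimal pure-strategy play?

Row minima: -4, -5 → General X's maximin is -4.
Column maxima: -4, 6, -1, 5 → General Y's minimax is -4.
They coincide at (route A, defend A), so the value is -4.

-4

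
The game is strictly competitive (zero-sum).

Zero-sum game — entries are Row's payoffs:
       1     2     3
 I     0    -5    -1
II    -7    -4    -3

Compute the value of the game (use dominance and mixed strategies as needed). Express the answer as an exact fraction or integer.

-35/8

Column 3 is strictly dominated by 2 for Column (it gives Row more in every row).
The remaining 2×2 game on (I, II) × (1, 2) has no saddle point. Let Row play I with probability p; indifference gives −7(1−p) = −5p − 4(1−p), so p = 3/8.
Similarly Column's optimal q on 1 is 1/8, and the value is 0·(1/8) + (-5)·(7/8) = -35/8.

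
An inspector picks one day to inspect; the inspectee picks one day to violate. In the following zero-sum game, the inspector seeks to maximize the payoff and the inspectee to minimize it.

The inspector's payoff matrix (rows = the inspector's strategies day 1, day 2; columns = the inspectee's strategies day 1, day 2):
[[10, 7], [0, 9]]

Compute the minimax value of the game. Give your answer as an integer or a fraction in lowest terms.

15/2

Row minima are 7 and 0, so the inspector's maximin is 7; column maxima are 10 and 9, so the inspectee's minimax is 9. These differ, so the equilibrium is in mixed strategies.
Let the inspector play day 1 with probability p. The inspectee is indifferent when 10p = 7p + 9(1−p), giving p = 3/4.
Let the inspectee play day 1 with probability q. The inspector is indifferent when 10q + 7(1−q) = 9(1−q), giving q = 1/6.
The value is 10·(1/6) + (7)·(5/6) = 15/2.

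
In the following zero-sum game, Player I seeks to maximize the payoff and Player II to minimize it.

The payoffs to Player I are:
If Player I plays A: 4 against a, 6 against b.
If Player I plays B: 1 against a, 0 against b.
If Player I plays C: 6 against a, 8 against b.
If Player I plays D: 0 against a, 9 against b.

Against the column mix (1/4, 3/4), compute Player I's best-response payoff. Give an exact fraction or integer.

A: (4)·(1/4) + (6)·(3/4) = 11/2.
B: (1)·(1/4) + (0)·(3/4) = 1/4.
C: (6)·(1/4) + (8)·(3/4) = 15/2.
D: (0)·(1/4) + (9)·(3/4) = 27/4.
The best pure response is C with expected payoff 15/2.

15/2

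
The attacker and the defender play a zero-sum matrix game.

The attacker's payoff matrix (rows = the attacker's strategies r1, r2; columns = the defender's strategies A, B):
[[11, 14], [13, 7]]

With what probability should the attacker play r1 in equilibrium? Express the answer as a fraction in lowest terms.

Row minima are 11 and 7, so the attacker's maximin is 11; column maxima are 13 and 14, so the defender's minimax is 13. These differ, so the equilibrium is in mixed strategies.
Let the attacker play r1 with probability p. The defender is indifferent when 11p + 13(1−p) = 14p + 7(1−p), giving p = 2/3.

2/3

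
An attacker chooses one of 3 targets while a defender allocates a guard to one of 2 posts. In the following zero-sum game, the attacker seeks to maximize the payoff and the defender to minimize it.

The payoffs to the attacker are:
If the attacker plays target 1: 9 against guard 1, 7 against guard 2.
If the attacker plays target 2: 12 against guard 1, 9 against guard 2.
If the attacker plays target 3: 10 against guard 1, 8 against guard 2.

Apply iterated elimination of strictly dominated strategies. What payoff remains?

9

Row target 1 is strictly dominated by row target 2 (12>9, 9>7); eliminate target 1.
Column guard 1 is strictly dominated by guard 2 for the defender (9<12, 8<10); eliminate guard 1.
Row target 3 is strictly dominated by row target 2 (9>8); eliminate target 3.
Only (target 2, guard 2) remains, with payoff 9.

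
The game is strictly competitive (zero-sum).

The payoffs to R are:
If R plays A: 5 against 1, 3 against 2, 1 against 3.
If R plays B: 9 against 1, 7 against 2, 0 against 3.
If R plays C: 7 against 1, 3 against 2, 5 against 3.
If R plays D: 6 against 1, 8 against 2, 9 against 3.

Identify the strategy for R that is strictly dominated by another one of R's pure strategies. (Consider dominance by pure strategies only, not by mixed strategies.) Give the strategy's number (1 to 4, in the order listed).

Compare A with D: 6 > 5, 8 > 3, 9 > 1.
So D strictly dominates A for R; A is strictly dominated.

1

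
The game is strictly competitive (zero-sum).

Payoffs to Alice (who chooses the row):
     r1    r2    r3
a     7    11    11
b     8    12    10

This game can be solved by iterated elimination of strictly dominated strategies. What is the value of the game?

Column r3 is strictly dominated by r1 for Bob (7<11, 8<10); eliminate r3.
Column r2 is strictly dominated by r1 for Bob (7<11, 8<12); eliminate r2.
Row a is strictly dominated by row b (8>7); eliminate a.
Only (b, r1) remains, with payoff 8.

8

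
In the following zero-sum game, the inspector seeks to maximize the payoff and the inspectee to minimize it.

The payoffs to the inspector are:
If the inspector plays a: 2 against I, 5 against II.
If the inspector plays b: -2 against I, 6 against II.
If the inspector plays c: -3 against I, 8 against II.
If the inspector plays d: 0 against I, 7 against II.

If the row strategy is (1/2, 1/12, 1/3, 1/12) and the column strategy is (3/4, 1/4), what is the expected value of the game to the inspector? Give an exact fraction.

23/16

Against (3/4, 1/4), each row's expected payoff is a: 11/4; b: 0; c: -1/4; d: 7/4.
Taking the (1/2, 1/12, 1/3, 1/12)-weighted average: (1/2)·(11/4) + (1/12)·(0) + (1/3)·(-1/4) + (1/12)·(7/4) = 23/16.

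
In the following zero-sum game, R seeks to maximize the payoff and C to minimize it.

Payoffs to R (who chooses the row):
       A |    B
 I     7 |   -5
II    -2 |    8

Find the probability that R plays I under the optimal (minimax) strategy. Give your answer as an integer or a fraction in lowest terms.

Row minima are -5 and -2, so R's maximin is -2; column maxima are 7 and 8, so C's minimax is 7. These differ, so the equilibrium is in mixed strategies.
Let R play I with probability p. C is indifferent when 7p − 2(1−p) = −5p + 8(1−p), giving p = 5/11.

5/11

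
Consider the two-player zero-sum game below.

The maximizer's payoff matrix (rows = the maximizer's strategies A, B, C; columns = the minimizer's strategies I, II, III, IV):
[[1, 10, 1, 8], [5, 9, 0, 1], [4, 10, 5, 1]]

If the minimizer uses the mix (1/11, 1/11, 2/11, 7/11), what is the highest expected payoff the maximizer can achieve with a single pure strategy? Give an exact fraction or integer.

69/11

A: (1)·(1/11) + (10)·(1/11) + (1)·(2/11) + (8)·(7/11) = 69/11.
B: (5)·(1/11) + (9)·(1/11) + (0)·(2/11) + (1)·(7/11) = 21/11.
C: (4)·(1/11) + (10)·(1/11) + (5)·(2/11) + (1)·(7/11) = 31/11.
The best pure response is A with expected payoff 69/11.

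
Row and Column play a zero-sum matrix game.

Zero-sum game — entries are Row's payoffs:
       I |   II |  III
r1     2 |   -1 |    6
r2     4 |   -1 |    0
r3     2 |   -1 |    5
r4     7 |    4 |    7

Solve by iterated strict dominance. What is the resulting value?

Row r1 is strictly dominated by row r4 (7>2, 4>-1, 7>6); eliminate r1.
Row r2 is strictly dominated by row r4 (7>4, 4>-1, 7>0); eliminate r2.
Row r3 is strictly dominated by row r4 (7>2, 4>-1, 7>5); eliminate r3.
Column III is strictly dominated by II for Column (4<7); eliminate III.
Column I is strictly dominated by II for Column (4<7); eliminate I.
Only (r4, II) remains, with payoff 4.

4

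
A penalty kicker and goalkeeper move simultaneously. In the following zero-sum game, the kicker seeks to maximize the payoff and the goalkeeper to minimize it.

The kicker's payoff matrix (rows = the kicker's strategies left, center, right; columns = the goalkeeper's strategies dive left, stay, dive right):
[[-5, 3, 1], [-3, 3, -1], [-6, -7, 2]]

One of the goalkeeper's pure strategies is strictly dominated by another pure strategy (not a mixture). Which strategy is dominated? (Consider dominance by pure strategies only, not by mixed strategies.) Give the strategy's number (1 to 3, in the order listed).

3

The goalkeeper prefers columns that give the kicker less. Compare dive right with dive left: -5 < 1, -3 < -1, -6 < 2.
So dive left strictly dominates dive right for the goalkeeper; dive right is strictly dominated.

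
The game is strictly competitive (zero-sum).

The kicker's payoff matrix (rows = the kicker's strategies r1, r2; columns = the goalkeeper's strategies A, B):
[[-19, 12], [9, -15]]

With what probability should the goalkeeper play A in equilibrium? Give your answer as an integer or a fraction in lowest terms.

27/55

Row minima are -19 and -15, so the kicker's maximin is -15; column maxima are 9 and 12, so the goalkeeper's minimax is 9. These differ, so the equilibrium is in mixed strategies.
Let the goalkeeper play A with probability q. The kicker is indifferent when −19q + 12(1−q) = 9q − 15(1−q), giving q = 27/55.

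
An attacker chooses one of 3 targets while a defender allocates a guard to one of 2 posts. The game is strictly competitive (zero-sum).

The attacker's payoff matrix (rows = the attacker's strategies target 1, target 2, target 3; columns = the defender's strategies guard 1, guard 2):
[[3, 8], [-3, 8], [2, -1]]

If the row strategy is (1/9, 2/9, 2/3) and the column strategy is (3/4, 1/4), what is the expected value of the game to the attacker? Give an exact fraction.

5/4

Against (3/4, 1/4), each row's expected payoff is target 1: 17/4; target 2: -1/4; target 3: 5/4.
Taking the (1/9, 2/9, 2/3)-weighted average: (1/9)·(17/4) + (2/9)·(-1/4) + (2/3)·(5/4) = 5/4.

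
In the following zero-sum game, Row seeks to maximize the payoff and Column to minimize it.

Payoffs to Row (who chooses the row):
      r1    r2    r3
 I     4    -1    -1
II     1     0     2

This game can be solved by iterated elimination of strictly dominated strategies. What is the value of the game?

Column r1 is strictly dominated by r2 for Column (-1<4, 0<1); eliminate r1.
Row I is strictly dominated by row II (0>-1, 2>-1); eliminate I.
Column r3 is strictly dominated by r2 for Column (0<2); eliminate r3.
Only (II, r2) remains, with payoff 0.

0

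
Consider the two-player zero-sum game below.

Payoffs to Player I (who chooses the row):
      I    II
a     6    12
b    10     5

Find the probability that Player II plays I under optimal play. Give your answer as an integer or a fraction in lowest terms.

Row minima are 6 and 5, so Player I's maximin is 6; column maxima are 10 and 12, so Player II's minimax is 10. These differ, so the equilibrium is in mixed strategies.
Let Player II play I with probability q. Player I is indifferent when 6q + 12(1−q) = 10q + 5(1−q), giving q = 7/11.

7/11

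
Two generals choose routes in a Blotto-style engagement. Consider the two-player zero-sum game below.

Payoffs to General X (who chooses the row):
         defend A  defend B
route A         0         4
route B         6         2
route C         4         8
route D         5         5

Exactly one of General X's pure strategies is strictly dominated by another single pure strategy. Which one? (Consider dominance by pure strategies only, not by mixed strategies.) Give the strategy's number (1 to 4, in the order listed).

Compare route A with route C: 4 > 0, 8 > 4.
So route C strictly dominates route A for General X; route A is strictly dominated.

1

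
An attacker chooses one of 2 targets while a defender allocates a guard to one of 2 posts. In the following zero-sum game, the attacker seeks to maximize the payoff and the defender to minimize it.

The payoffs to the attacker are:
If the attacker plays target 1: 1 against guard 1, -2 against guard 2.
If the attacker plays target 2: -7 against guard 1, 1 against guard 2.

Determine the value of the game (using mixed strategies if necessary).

Row minima are -2 and -7, so the attacker's maximin is -2; column maxima are 1 and 1, so the defender's minimax is 1. These differ, so the equilibrium is in mixed strategies.
Let the attacker play target 1 with probability p. The defender is indifferent when p − 7(1−p) = −2p + (1−p), giving p = 8/11.
Let the defender play guard 1 with probability q. The attacker is indifferent when q − 2(1−q) = −7q + (1−q), giving q = 3/11.
The value is 1·(3/11) + (-2)·(8/11) = -13/11.

-13/11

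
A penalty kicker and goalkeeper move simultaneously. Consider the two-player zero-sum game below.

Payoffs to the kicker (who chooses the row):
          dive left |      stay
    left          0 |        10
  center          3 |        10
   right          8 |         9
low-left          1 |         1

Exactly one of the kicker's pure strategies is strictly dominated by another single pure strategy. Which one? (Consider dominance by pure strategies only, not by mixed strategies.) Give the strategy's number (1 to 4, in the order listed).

Compare low-left with center: 3 > 1, 10 > 1.
So center strictly dominates low-left for the kicker; low-left is strictly dominated.

4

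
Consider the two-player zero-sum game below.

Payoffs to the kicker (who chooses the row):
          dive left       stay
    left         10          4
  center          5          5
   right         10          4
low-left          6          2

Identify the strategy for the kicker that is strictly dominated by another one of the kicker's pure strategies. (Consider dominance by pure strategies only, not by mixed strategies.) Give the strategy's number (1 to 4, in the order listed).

4

Compare low-left with left: 10 > 6, 4 > 2.
So left strictly dominates low-left for the kicker; low-left is strictly dominated.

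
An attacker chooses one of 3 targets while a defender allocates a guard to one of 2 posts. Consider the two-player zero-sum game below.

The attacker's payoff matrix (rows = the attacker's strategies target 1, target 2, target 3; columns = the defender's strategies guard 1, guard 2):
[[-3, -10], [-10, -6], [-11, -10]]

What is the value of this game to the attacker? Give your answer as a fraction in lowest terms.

Row target 3 is strictly dominated by row target 2, so the attacker never plays it.
The remaining 2×2 game on (target 1, target 2) × (guard 1, guard 2) has no saddle point. Let the attacker play target 1 with probability p; indifference gives −3p − 10(1−p) = −10p − 6(1−p), so p = 4/11.
Similarly the defender's optimal q on guard 1 is 4/11, and the value is -3·(4/11) + (-10)·(7/11) = -82/11.

-82/11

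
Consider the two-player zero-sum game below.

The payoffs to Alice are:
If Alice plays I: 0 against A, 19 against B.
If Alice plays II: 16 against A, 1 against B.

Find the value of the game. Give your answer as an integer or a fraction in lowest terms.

152/17

Row minima are 0 and 1, so Alice's maximin is 1; column maxima are 16 and 19, so Bob's minimax is 16. These differ, so the equilibrium is in mixed strategies.
Let Alice play I with probability p. Bob is indifferent when 16(1−p) = 19p + (1−p), giving p = 15/34.
Let Bob play A with probability q. Alice is indifferent when 19(1−q) = 16q + (1−q), giving q = 9/17.
The value is 0·(9/17) + (19)·(8/17) = 152/17.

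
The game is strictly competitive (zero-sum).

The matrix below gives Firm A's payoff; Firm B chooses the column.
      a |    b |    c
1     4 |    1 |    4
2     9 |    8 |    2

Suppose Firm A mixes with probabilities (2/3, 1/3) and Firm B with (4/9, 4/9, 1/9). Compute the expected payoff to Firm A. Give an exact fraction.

118/27

Against (4/9, 4/9, 1/9), each row's expected payoff is 1: 8/3; 2: 70/9.
Taking the (2/3, 1/3)-weighted average: (2/3)·(8/3) + (1/3)·(70/9) = 118/27.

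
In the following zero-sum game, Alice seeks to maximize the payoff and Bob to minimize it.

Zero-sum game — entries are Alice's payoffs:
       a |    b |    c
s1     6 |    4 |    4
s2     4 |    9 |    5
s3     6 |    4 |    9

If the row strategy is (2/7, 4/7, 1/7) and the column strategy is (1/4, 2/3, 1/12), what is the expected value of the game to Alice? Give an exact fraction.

523/84

Against (1/4, 2/3, 1/12), each row's expected payoff is s1: 9/2; s2: 89/12; s3: 59/12.
Taking the (2/7, 4/7, 1/7)-weighted average: (2/7)·(9/2) + (4/7)·(89/12) + (1/7)·(59/12) = 523/84.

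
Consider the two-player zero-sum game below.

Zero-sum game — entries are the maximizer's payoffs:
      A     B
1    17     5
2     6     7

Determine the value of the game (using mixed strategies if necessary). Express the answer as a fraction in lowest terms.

Row minima are 5 and 6, so the maximizer's maximin is 6; column maxima are 17 and 7, so the minimizer's minimax is 7. These differ, so the equilibrium is in mixed strategies.
Let the maximizer play 1 with probability p. The minimizer is indifferent when 17p + 6(1−p) = 5p + 7(1−p), giving p = 1/13.
Let the minimizer play A with probability q. The maximizer is indifferent when 17q + 5(1−q) = 6q + 7(1−q), giving q = 2/13.
The value is 17·(2/13) + (5)·(11/13) = 89/13.

89/13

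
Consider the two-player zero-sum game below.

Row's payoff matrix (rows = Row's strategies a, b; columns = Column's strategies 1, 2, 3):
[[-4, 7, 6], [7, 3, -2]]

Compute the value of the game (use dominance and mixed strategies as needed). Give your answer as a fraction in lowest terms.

Column 2 is strictly dominated by 3 for Column (it gives Row more in every row).
The remaining 2×2 game on (a, b) × (1, 3) has no saddle point. Let Row play a with probability p; indifference gives −4p + 7(1−p) = 6p − 2(1−p), so p = 9/19.
Similarly Column's optimal q on 1 is 8/19, and the value is -4·(8/19) + (6)·(11/19) = 34/19.

34/19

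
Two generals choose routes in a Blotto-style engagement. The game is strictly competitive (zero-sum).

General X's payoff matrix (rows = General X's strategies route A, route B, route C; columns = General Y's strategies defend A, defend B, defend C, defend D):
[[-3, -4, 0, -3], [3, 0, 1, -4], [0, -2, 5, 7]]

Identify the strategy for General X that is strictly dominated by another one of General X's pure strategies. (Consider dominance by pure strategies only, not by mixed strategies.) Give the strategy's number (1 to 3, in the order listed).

1

Compare route A with route C: 0 > -3, -2 > -4, 5 > 0, 7 > -3.
So route C strictly dominates route A for General X; route A is strictly dominated.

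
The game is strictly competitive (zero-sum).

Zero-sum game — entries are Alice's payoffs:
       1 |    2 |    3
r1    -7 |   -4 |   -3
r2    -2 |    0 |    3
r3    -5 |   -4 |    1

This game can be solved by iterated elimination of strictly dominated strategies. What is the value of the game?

Row r1 is strictly dominated by row r2 (-2>-7, 0>-4, 3>-3); eliminate r1.
Column 2 is strictly dominated by 1 for Bob (-2<0, -5<-4); eliminate 2.
Column 3 is strictly dominated by 1 for Bob (-2<3, -5<1); eliminate 3.
Row r3 is strictly dominated by row r2 (-2>-5); eliminate r3.
Only (r2, 1) remains, with payoff -2.

-2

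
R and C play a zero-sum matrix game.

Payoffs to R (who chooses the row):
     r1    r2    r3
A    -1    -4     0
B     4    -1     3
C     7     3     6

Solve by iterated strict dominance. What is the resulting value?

Row A is strictly dominated by row B (4>-1, -1>-4, 3>0); eliminate A.
Row B is strictly dominated by row C (7>4, 3>-1, 6>3); eliminate B.
Column r1 is strictly dominated by r2 for C (3<7); eliminate r1.
Column r3 is strictly dominated by r2 for C (3<6); eliminate r3.
Only (C, r2) remains, with payoff 3.

3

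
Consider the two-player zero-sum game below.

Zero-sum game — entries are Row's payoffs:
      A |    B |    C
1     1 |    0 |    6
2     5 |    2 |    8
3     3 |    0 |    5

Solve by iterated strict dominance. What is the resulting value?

Row 1 is strictly dominated by row 2 (5>1, 2>0, 8>6); eliminate 1.
Column C is strictly dominated by A for Column (5<8, 3<5); eliminate C.
Column A is strictly dominated by B for Column (2<5, 0<3); eliminate A.
Row 3 is strictly dominated by row 2 (2>0); eliminate 3.
Only (2, B) remains, with payoff 2.

2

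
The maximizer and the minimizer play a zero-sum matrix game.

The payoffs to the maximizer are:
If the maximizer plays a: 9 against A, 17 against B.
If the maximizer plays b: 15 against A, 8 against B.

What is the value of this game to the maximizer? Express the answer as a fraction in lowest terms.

61/5

Row minima are 9 and 8, so the maximizer's maximin is 9; column maxima are 15 and 17, so the minimizer's minimax is 15. These differ, so the equilibrium is in mixed strategies.
Let the maximizer play a with probability p. The minimizer is indifferent when 9p + 15(1−p) = 17p + 8(1−p), giving p = 7/15.
Let the minimizer play A with probability q. The maximizer is indifferent when 9q + 17(1−q) = 15q + 8(1−q), giving q = 3/5.
The value is 9·(3/5) + (17)·(2/5) = 61/5.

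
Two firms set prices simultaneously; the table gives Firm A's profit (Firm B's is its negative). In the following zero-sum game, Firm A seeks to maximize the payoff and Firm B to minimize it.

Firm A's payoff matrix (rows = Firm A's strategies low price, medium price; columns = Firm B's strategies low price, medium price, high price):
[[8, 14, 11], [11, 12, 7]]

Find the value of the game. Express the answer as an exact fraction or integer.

Column medium price is strictly dominated by high price for Firm B (it gives Firm A more in every row).
The remaining 2×2 game on (low price, medium price) × (low price, high price) has no saddle point. Let Firm A play low price with probability p; indifference gives 8p + 11(1−p) = 11p + 7(1−p), so p = 4/7.
Similarly Firm B's optimal q on low price is 4/7, and the value is 8·(4/7) + (11)·(3/7) = 65/7.

65/7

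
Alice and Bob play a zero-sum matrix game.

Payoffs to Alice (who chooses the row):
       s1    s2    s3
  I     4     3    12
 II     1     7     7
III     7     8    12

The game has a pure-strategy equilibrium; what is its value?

7

Row minima: 3, 1, 7 → Alice's maximin is 7.
Column maxima: 7, 8, 12 → Bob's minimax is 7.
They coincide at (III, s1), so the value is 7.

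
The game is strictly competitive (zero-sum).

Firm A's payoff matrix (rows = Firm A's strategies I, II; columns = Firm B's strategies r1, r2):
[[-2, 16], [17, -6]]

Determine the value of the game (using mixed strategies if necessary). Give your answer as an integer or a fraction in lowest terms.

260/41

Row minima are -2 and -6, so Firm A's maximin is -2; column maxima are 17 and 16, so Firm B's minimax is 16. These differ, so the equilibrium is in mixed strategies.
Let Firm A play I with probability p. Firm B is indifferent when −2p + 17(1−p) = 16p − 6(1−p), giving p = 23/41.
Let Firm B play r1 with probability q. Firm A is indifferent when −2q + 16(1−q) = 17q − 6(1−q), giving q = 22/41.
The value is -2·(22/41) + (16)·(19/41) = 260/41.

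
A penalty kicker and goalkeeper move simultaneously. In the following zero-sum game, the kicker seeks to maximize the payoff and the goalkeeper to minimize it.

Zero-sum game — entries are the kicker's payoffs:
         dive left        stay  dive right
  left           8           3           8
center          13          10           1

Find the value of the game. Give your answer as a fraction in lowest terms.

Column dive left is strictly dominated by stay for the goalkeeper (it gives the kicker more in every row).
The remaining 2×2 game on (left, center) × (stay, dive right) has no saddle point. Let the kicker play left with probability p; indifference gives 3p + 10(1−p) = 8p + (1−p), so p = 9/14.
Similarly the goalkeeper's optimal q on stay is 1/2, and the value is 3·(1/2) + (8)·(1/2) = 11/2.

11/2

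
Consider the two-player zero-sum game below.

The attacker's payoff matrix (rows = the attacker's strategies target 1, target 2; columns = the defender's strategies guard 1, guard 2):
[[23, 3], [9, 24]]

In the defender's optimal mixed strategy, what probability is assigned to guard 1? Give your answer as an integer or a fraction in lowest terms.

Row minima are 3 and 9, so the attacker's maximin is 9; column maxima are 23 and 24, so the defender's minimax is 23. These differ, so the equilibrium is in mixed strategies.
Let the defender play guard 1 with probability q. The attacker is indifferent when 23q + 3(1−q) = 9q + 24(1−q), giving q = 3/5.

3/5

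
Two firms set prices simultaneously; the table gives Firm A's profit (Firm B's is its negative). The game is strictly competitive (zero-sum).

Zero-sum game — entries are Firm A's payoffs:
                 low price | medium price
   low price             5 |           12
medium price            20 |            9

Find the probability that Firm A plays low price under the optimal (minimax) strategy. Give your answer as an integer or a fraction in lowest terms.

11/18

Row minima are 5 and 9, so Firm A's maximin is 9; column maxima are 20 and 12, so Firm B's minimax is 12. These differ, so the equilibrium is in mixed strategies.
Let Firm A play low price with probability p. Firm B is indifferent when 5p + 20(1−p) = 12p + 9(1−p), giving p = 11/18.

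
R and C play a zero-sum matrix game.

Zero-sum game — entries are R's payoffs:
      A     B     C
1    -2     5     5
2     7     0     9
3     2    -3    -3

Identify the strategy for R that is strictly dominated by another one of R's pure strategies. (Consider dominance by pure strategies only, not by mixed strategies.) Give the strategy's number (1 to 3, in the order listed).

Compare 3 with 2: 7 > 2, 0 > -3, 9 > -3.
So 2 strictly dominates 3 for R; 3 is strictly dominated.

3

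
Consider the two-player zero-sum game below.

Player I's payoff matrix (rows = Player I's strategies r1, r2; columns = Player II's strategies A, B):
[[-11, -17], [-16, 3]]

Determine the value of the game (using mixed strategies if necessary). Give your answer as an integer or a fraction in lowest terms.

-61/5

Row minima are -17 and -16, so Player I's maximin is -16; column maxima are -11 and 3, so Player II's minimax is -11. These differ, so the equilibrium is in mixed strategies.
Let Player I play r1 with probability p. Player II is indifferent when −11p − 16(1−p) = −17p + 3(1−p), giving p = 19/25.
Let Player II play A with probability q. Player I is indifferent when −11q − 17(1−q) = −16q + 3(1−q), giving q = 4/5.
The value is -11·(4/5) + (-17)·(1/5) = -61/5.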